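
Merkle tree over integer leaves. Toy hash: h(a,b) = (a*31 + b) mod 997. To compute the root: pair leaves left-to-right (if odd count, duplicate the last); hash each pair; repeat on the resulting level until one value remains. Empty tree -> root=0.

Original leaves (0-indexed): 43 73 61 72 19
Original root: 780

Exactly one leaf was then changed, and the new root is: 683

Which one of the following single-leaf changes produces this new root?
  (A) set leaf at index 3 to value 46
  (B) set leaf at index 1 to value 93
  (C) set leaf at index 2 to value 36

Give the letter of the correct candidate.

Answer: C

Derivation:
Original leaves: [43, 73, 61, 72, 19]
Target new root: 683
Try each candidate change and compute the resulting root:
Candidate A: set leaf[3] = 46 -> leaves = [43, 73, 61, 46, 19]
  L0: [43, 73, 61, 46, 19]
  L1: h(43,73)=(43*31+73)%997=409 h(61,46)=(61*31+46)%997=940 h(19,19)=(19*31+19)%997=608 -> [409, 940, 608]
  L2: h(409,940)=(409*31+940)%997=658 h(608,608)=(608*31+608)%997=513 -> [658, 513]
  L3: h(658,513)=(658*31+513)%997=971 -> [971]
  root = 971 != target 683
Candidate B: set leaf[1] = 93 -> leaves = [43, 93, 61, 72, 19]
  L0: [43, 93, 61, 72, 19]
  L1: h(43,93)=(43*31+93)%997=429 h(61,72)=(61*31+72)%997=966 h(19,19)=(19*31+19)%997=608 -> [429, 966, 608]
  L2: h(429,966)=(429*31+966)%997=307 h(608,608)=(608*31+608)%997=513 -> [307, 513]
  L3: h(307,513)=(307*31+513)%997=60 -> [60]
  root = 60 != target 683
Candidate C: set leaf[2] = 36 -> leaves = [43, 73, 36, 72, 19]
  L0: [43, 73, 36, 72, 19]
  L1: h(43,73)=(43*31+73)%997=409 h(36,72)=(36*31+72)%997=191 h(19,19)=(19*31+19)%997=608 -> [409, 191, 608]
  L2: h(409,191)=(409*31+191)%997=906 h(608,608)=(608*31+608)%997=513 -> [906, 513]
  L3: h(906,513)=(906*31+513)%997=683 -> [683]
  root = 683 == target 683  ** MATCH **
Candidate C produces the target root.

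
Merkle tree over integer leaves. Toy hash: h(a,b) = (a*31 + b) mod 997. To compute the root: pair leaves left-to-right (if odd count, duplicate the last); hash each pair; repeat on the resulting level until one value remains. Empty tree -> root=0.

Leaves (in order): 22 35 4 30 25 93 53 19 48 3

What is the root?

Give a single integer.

Answer: 571

Derivation:
L0: [22, 35, 4, 30, 25, 93, 53, 19, 48, 3]
L1: h(22,35)=(22*31+35)%997=717 h(4,30)=(4*31+30)%997=154 h(25,93)=(25*31+93)%997=868 h(53,19)=(53*31+19)%997=665 h(48,3)=(48*31+3)%997=494 -> [717, 154, 868, 665, 494]
L2: h(717,154)=(717*31+154)%997=447 h(868,665)=(868*31+665)%997=654 h(494,494)=(494*31+494)%997=853 -> [447, 654, 853]
L3: h(447,654)=(447*31+654)%997=553 h(853,853)=(853*31+853)%997=377 -> [553, 377]
L4: h(553,377)=(553*31+377)%997=571 -> [571]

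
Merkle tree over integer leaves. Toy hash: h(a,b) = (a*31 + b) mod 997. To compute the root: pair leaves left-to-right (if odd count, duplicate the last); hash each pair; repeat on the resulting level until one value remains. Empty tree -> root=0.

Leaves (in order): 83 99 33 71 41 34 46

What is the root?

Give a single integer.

Answer: 586

Derivation:
L0: [83, 99, 33, 71, 41, 34, 46]
L1: h(83,99)=(83*31+99)%997=678 h(33,71)=(33*31+71)%997=97 h(41,34)=(41*31+34)%997=308 h(46,46)=(46*31+46)%997=475 -> [678, 97, 308, 475]
L2: h(678,97)=(678*31+97)%997=178 h(308,475)=(308*31+475)%997=53 -> [178, 53]
L3: h(178,53)=(178*31+53)%997=586 -> [586]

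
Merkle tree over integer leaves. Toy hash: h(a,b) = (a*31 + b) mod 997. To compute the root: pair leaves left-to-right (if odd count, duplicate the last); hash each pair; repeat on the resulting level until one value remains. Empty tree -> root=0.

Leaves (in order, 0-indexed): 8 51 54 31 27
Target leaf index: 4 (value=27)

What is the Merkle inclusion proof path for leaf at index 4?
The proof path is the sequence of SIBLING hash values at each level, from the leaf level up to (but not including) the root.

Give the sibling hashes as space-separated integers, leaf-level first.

Answer: 27 864 7

Derivation:
L0 (leaves): [8, 51, 54, 31, 27], target index=4
L1: h(8,51)=(8*31+51)%997=299 [pair 0] h(54,31)=(54*31+31)%997=708 [pair 1] h(27,27)=(27*31+27)%997=864 [pair 2] -> [299, 708, 864]
  Sibling for proof at L0: 27
L2: h(299,708)=(299*31+708)%997=7 [pair 0] h(864,864)=(864*31+864)%997=729 [pair 1] -> [7, 729]
  Sibling for proof at L1: 864
L3: h(7,729)=(7*31+729)%997=946 [pair 0] -> [946]
  Sibling for proof at L2: 7
Root: 946
Proof path (sibling hashes from leaf to root): [27, 864, 7]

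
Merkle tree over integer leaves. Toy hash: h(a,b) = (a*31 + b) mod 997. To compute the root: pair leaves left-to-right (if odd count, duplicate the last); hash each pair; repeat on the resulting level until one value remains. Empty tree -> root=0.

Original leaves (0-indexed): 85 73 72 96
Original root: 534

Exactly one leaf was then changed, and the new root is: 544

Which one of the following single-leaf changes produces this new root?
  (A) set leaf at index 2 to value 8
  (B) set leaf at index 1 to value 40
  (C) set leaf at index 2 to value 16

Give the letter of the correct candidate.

Answer: A

Derivation:
Original leaves: [85, 73, 72, 96]
Target new root: 544
Try each candidate change and compute the resulting root:
Candidate A: set leaf[2] = 8 -> leaves = [85, 73, 8, 96]
  L0: [85, 73, 8, 96]
  L1: h(85,73)=(85*31+73)%997=714 h(8,96)=(8*31+96)%997=344 -> [714, 344]
  L2: h(714,344)=(714*31+344)%997=544 -> [544]
  root = 544 == target 544  ** MATCH **
Candidate B: set leaf[1] = 40 -> leaves = [85, 40, 72, 96]
  L0: [85, 40, 72, 96]
  L1: h(85,40)=(85*31+40)%997=681 h(72,96)=(72*31+96)%997=334 -> [681, 334]
  L2: h(681,334)=(681*31+334)%997=508 -> [508]
  root = 508 != target 544
Candidate C: set leaf[2] = 16 -> leaves = [85, 73, 16, 96]
  L0: [85, 73, 16, 96]
  L1: h(85,73)=(85*31+73)%997=714 h(16,96)=(16*31+96)%997=592 -> [714, 592]
  L2: h(714,592)=(714*31+592)%997=792 -> [792]
  root = 792 != target 544
Candidate A produces the target root.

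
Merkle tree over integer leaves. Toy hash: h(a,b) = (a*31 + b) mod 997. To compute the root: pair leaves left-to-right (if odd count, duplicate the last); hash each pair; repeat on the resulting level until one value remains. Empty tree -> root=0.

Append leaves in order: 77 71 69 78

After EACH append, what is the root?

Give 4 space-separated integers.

Answer: 77 464 640 649

Derivation:
After append 77 (leaves=[77]):
  L0: [77]
  root=77
After append 71 (leaves=[77, 71]):
  L0: [77, 71]
  L1: h(77,71)=(77*31+71)%997=464 -> [464]
  root=464
After append 69 (leaves=[77, 71, 69]):
  L0: [77, 71, 69]
  L1: h(77,71)=(77*31+71)%997=464 h(69,69)=(69*31+69)%997=214 -> [464, 214]
  L2: h(464,214)=(464*31+214)%997=640 -> [640]
  root=640
After append 78 (leaves=[77, 71, 69, 78]):
  L0: [77, 71, 69, 78]
  L1: h(77,71)=(77*31+71)%997=464 h(69,78)=(69*31+78)%997=223 -> [464, 223]
  L2: h(464,223)=(464*31+223)%997=649 -> [649]
  root=649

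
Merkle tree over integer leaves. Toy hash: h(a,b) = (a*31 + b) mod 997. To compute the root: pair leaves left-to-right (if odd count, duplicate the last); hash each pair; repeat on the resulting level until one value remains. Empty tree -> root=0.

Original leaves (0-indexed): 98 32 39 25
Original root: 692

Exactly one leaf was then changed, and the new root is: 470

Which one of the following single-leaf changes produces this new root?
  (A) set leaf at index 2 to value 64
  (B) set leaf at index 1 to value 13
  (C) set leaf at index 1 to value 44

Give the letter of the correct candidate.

Answer: A

Derivation:
Original leaves: [98, 32, 39, 25]
Target new root: 470
Try each candidate change and compute the resulting root:
Candidate A: set leaf[2] = 64 -> leaves = [98, 32, 64, 25]
  L0: [98, 32, 64, 25]
  L1: h(98,32)=(98*31+32)%997=79 h(64,25)=(64*31+25)%997=15 -> [79, 15]
  L2: h(79,15)=(79*31+15)%997=470 -> [470]
  root = 470 == target 470  ** MATCH **
Candidate B: set leaf[1] = 13 -> leaves = [98, 13, 39, 25]
  L0: [98, 13, 39, 25]
  L1: h(98,13)=(98*31+13)%997=60 h(39,25)=(39*31+25)%997=237 -> [60, 237]
  L2: h(60,237)=(60*31+237)%997=103 -> [103]
  root = 103 != target 470
Candidate C: set leaf[1] = 44 -> leaves = [98, 44, 39, 25]
  L0: [98, 44, 39, 25]
  L1: h(98,44)=(98*31+44)%997=91 h(39,25)=(39*31+25)%997=237 -> [91, 237]
  L2: h(91,237)=(91*31+237)%997=67 -> [67]
  root = 67 != target 470
Candidate A produces the target root.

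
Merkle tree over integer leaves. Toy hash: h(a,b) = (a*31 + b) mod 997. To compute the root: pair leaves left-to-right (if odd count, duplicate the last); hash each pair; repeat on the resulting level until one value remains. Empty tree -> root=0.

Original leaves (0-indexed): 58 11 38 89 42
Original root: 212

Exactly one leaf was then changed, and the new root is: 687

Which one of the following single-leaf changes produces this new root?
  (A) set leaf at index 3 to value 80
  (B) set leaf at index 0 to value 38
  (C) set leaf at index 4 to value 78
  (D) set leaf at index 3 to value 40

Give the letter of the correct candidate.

Answer: D

Derivation:
Original leaves: [58, 11, 38, 89, 42]
Target new root: 687
Try each candidate change and compute the resulting root:
Candidate A: set leaf[3] = 80 -> leaves = [58, 11, 38, 80, 42]
  L0: [58, 11, 38, 80, 42]
  L1: h(58,11)=(58*31+11)%997=812 h(38,80)=(38*31+80)%997=261 h(42,42)=(42*31+42)%997=347 -> [812, 261, 347]
  L2: h(812,261)=(812*31+261)%997=508 h(347,347)=(347*31+347)%997=137 -> [508, 137]
  L3: h(508,137)=(508*31+137)%997=930 -> [930]
  root = 930 != target 687
Candidate B: set leaf[0] = 38 -> leaves = [38, 11, 38, 89, 42]
  L0: [38, 11, 38, 89, 42]
  L1: h(38,11)=(38*31+11)%997=192 h(38,89)=(38*31+89)%997=270 h(42,42)=(42*31+42)%997=347 -> [192, 270, 347]
  L2: h(192,270)=(192*31+270)%997=240 h(347,347)=(347*31+347)%997=137 -> [240, 137]
  L3: h(240,137)=(240*31+137)%997=598 -> [598]
  root = 598 != target 687
Candidate C: set leaf[4] = 78 -> leaves = [58, 11, 38, 89, 78]
  L0: [58, 11, 38, 89, 78]
  L1: h(58,11)=(58*31+11)%997=812 h(38,89)=(38*31+89)%997=270 h(78,78)=(78*31+78)%997=502 -> [812, 270, 502]
  L2: h(812,270)=(812*31+270)%997=517 h(502,502)=(502*31+502)%997=112 -> [517, 112]
  L3: h(517,112)=(517*31+112)%997=187 -> [187]
  root = 187 != target 687
Candidate D: set leaf[3] = 40 -> leaves = [58, 11, 38, 40, 42]
  L0: [58, 11, 38, 40, 42]
  L1: h(58,11)=(58*31+11)%997=812 h(38,40)=(38*31+40)%997=221 h(42,42)=(42*31+42)%997=347 -> [812, 221, 347]
  L2: h(812,221)=(812*31+221)%997=468 h(347,347)=(347*31+347)%997=137 -> [468, 137]
  L3: h(468,137)=(468*31+137)%997=687 -> [687]
  root = 687 == target 687  ** MATCH **
Candidate D produces the target root.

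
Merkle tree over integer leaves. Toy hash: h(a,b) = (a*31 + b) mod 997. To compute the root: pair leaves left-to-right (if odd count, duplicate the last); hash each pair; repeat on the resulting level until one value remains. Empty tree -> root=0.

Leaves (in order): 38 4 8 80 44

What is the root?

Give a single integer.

L0: [38, 4, 8, 80, 44]
L1: h(38,4)=(38*31+4)%997=185 h(8,80)=(8*31+80)%997=328 h(44,44)=(44*31+44)%997=411 -> [185, 328, 411]
L2: h(185,328)=(185*31+328)%997=81 h(411,411)=(411*31+411)%997=191 -> [81, 191]
L3: h(81,191)=(81*31+191)%997=708 -> [708]

Answer: 708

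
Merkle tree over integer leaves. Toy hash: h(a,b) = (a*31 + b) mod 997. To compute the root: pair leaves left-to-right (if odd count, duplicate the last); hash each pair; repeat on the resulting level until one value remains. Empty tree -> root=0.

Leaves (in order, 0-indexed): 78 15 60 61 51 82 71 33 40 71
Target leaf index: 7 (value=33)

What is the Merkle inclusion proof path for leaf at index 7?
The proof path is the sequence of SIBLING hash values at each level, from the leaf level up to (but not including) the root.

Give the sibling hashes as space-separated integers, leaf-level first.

Answer: 71 666 575 502

Derivation:
L0 (leaves): [78, 15, 60, 61, 51, 82, 71, 33, 40, 71], target index=7
L1: h(78,15)=(78*31+15)%997=439 [pair 0] h(60,61)=(60*31+61)%997=924 [pair 1] h(51,82)=(51*31+82)%997=666 [pair 2] h(71,33)=(71*31+33)%997=240 [pair 3] h(40,71)=(40*31+71)%997=314 [pair 4] -> [439, 924, 666, 240, 314]
  Sibling for proof at L0: 71
L2: h(439,924)=(439*31+924)%997=575 [pair 0] h(666,240)=(666*31+240)%997=946 [pair 1] h(314,314)=(314*31+314)%997=78 [pair 2] -> [575, 946, 78]
  Sibling for proof at L1: 666
L3: h(575,946)=(575*31+946)%997=825 [pair 0] h(78,78)=(78*31+78)%997=502 [pair 1] -> [825, 502]
  Sibling for proof at L2: 575
L4: h(825,502)=(825*31+502)%997=155 [pair 0] -> [155]
  Sibling for proof at L3: 502
Root: 155
Proof path (sibling hashes from leaf to root): [71, 666, 575, 502]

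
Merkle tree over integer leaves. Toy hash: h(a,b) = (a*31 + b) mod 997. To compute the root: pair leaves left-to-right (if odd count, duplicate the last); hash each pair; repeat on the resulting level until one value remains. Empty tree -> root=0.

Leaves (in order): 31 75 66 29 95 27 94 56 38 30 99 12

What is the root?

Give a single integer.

L0: [31, 75, 66, 29, 95, 27, 94, 56, 38, 30, 99, 12]
L1: h(31,75)=(31*31+75)%997=39 h(66,29)=(66*31+29)%997=81 h(95,27)=(95*31+27)%997=978 h(94,56)=(94*31+56)%997=976 h(38,30)=(38*31+30)%997=211 h(99,12)=(99*31+12)%997=90 -> [39, 81, 978, 976, 211, 90]
L2: h(39,81)=(39*31+81)%997=293 h(978,976)=(978*31+976)%997=387 h(211,90)=(211*31+90)%997=649 -> [293, 387, 649]
L3: h(293,387)=(293*31+387)%997=497 h(649,649)=(649*31+649)%997=828 -> [497, 828]
L4: h(497,828)=(497*31+828)%997=283 -> [283]

Answer: 283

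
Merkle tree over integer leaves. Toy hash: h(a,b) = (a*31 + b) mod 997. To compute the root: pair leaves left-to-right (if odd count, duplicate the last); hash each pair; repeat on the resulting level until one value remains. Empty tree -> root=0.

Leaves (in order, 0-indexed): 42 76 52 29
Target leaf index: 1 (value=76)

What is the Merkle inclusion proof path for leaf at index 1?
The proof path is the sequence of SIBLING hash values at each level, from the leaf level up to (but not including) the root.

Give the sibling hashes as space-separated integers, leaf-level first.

L0 (leaves): [42, 76, 52, 29], target index=1
L1: h(42,76)=(42*31+76)%997=381 [pair 0] h(52,29)=(52*31+29)%997=644 [pair 1] -> [381, 644]
  Sibling for proof at L0: 42
L2: h(381,644)=(381*31+644)%997=491 [pair 0] -> [491]
  Sibling for proof at L1: 644
Root: 491
Proof path (sibling hashes from leaf to root): [42, 644]

Answer: 42 644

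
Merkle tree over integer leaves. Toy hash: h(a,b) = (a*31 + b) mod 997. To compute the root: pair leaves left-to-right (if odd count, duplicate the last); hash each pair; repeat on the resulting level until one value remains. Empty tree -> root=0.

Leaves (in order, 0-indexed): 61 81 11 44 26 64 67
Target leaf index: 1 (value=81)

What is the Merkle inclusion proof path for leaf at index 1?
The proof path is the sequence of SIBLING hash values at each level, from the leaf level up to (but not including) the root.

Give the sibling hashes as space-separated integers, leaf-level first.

Answer: 61 385 201

Derivation:
L0 (leaves): [61, 81, 11, 44, 26, 64, 67], target index=1
L1: h(61,81)=(61*31+81)%997=975 [pair 0] h(11,44)=(11*31+44)%997=385 [pair 1] h(26,64)=(26*31+64)%997=870 [pair 2] h(67,67)=(67*31+67)%997=150 [pair 3] -> [975, 385, 870, 150]
  Sibling for proof at L0: 61
L2: h(975,385)=(975*31+385)%997=700 [pair 0] h(870,150)=(870*31+150)%997=201 [pair 1] -> [700, 201]
  Sibling for proof at L1: 385
L3: h(700,201)=(700*31+201)%997=964 [pair 0] -> [964]
  Sibling for proof at L2: 201
Root: 964
Proof path (sibling hashes from leaf to root): [61, 385, 201]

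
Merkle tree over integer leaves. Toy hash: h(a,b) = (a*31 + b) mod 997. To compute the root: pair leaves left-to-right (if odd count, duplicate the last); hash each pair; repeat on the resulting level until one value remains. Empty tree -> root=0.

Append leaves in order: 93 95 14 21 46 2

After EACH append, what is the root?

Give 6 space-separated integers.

Answer: 93 984 45 52 860 449

Derivation:
After append 93 (leaves=[93]):
  L0: [93]
  root=93
After append 95 (leaves=[93, 95]):
  L0: [93, 95]
  L1: h(93,95)=(93*31+95)%997=984 -> [984]
  root=984
After append 14 (leaves=[93, 95, 14]):
  L0: [93, 95, 14]
  L1: h(93,95)=(93*31+95)%997=984 h(14,14)=(14*31+14)%997=448 -> [984, 448]
  L2: h(984,448)=(984*31+448)%997=45 -> [45]
  root=45
After append 21 (leaves=[93, 95, 14, 21]):
  L0: [93, 95, 14, 21]
  L1: h(93,95)=(93*31+95)%997=984 h(14,21)=(14*31+21)%997=455 -> [984, 455]
  L2: h(984,455)=(984*31+455)%997=52 -> [52]
  root=52
After append 46 (leaves=[93, 95, 14, 21, 46]):
  L0: [93, 95, 14, 21, 46]
  L1: h(93,95)=(93*31+95)%997=984 h(14,21)=(14*31+21)%997=455 h(46,46)=(46*31+46)%997=475 -> [984, 455, 475]
  L2: h(984,455)=(984*31+455)%997=52 h(475,475)=(475*31+475)%997=245 -> [52, 245]
  L3: h(52,245)=(52*31+245)%997=860 -> [860]
  root=860
After append 2 (leaves=[93, 95, 14, 21, 46, 2]):
  L0: [93, 95, 14, 21, 46, 2]
  L1: h(93,95)=(93*31+95)%997=984 h(14,21)=(14*31+21)%997=455 h(46,2)=(46*31+2)%997=431 -> [984, 455, 431]
  L2: h(984,455)=(984*31+455)%997=52 h(431,431)=(431*31+431)%997=831 -> [52, 831]
  L3: h(52,831)=(52*31+831)%997=449 -> [449]
  root=449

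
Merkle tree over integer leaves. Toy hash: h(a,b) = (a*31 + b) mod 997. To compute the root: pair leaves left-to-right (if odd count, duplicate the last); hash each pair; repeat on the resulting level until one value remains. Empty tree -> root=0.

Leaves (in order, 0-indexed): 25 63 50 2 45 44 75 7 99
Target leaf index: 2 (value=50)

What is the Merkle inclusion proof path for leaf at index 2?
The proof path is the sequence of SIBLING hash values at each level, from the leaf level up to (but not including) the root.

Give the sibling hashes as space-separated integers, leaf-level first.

Answer: 2 838 82 791

Derivation:
L0 (leaves): [25, 63, 50, 2, 45, 44, 75, 7, 99], target index=2
L1: h(25,63)=(25*31+63)%997=838 [pair 0] h(50,2)=(50*31+2)%997=555 [pair 1] h(45,44)=(45*31+44)%997=442 [pair 2] h(75,7)=(75*31+7)%997=338 [pair 3] h(99,99)=(99*31+99)%997=177 [pair 4] -> [838, 555, 442, 338, 177]
  Sibling for proof at L0: 2
L2: h(838,555)=(838*31+555)%997=611 [pair 0] h(442,338)=(442*31+338)%997=82 [pair 1] h(177,177)=(177*31+177)%997=679 [pair 2] -> [611, 82, 679]
  Sibling for proof at L1: 838
L3: h(611,82)=(611*31+82)%997=80 [pair 0] h(679,679)=(679*31+679)%997=791 [pair 1] -> [80, 791]
  Sibling for proof at L2: 82
L4: h(80,791)=(80*31+791)%997=280 [pair 0] -> [280]
  Sibling for proof at L3: 791
Root: 280
Proof path (sibling hashes from leaf to root): [2, 838, 82, 791]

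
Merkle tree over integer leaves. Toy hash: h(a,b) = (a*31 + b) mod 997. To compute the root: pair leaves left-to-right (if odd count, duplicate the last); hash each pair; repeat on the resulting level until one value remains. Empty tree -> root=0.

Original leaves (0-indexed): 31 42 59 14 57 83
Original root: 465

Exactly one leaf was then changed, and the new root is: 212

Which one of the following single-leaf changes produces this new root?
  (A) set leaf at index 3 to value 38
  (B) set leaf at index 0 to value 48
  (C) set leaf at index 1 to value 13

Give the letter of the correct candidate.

Original leaves: [31, 42, 59, 14, 57, 83]
Target new root: 212
Try each candidate change and compute the resulting root:
Candidate A: set leaf[3] = 38 -> leaves = [31, 42, 59, 38, 57, 83]
  L0: [31, 42, 59, 38, 57, 83]
  L1: h(31,42)=(31*31+42)%997=6 h(59,38)=(59*31+38)%997=870 h(57,83)=(57*31+83)%997=853 -> [6, 870, 853]
  L2: h(6,870)=(6*31+870)%997=59 h(853,853)=(853*31+853)%997=377 -> [59, 377]
  L3: h(59,377)=(59*31+377)%997=212 -> [212]
  root = 212 == target 212  ** MATCH **
Candidate B: set leaf[0] = 48 -> leaves = [48, 42, 59, 14, 57, 83]
  L0: [48, 42, 59, 14, 57, 83]
  L1: h(48,42)=(48*31+42)%997=533 h(59,14)=(59*31+14)%997=846 h(57,83)=(57*31+83)%997=853 -> [533, 846, 853]
  L2: h(533,846)=(533*31+846)%997=420 h(853,853)=(853*31+853)%997=377 -> [420, 377]
  L3: h(420,377)=(420*31+377)%997=436 -> [436]
  root = 436 != target 212
Candidate C: set leaf[1] = 13 -> leaves = [31, 13, 59, 14, 57, 83]
  L0: [31, 13, 59, 14, 57, 83]
  L1: h(31,13)=(31*31+13)%997=974 h(59,14)=(59*31+14)%997=846 h(57,83)=(57*31+83)%997=853 -> [974, 846, 853]
  L2: h(974,846)=(974*31+846)%997=133 h(853,853)=(853*31+853)%997=377 -> [133, 377]
  L3: h(133,377)=(133*31+377)%997=512 -> [512]
  root = 512 != target 212
Candidate A produces the target root.

Answer: A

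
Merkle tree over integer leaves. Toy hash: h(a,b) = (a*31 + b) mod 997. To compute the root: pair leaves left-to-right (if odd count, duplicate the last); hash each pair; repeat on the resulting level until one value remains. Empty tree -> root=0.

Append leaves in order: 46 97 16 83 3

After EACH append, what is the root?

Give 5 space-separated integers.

Answer: 46 526 866 933 91

Derivation:
After append 46 (leaves=[46]):
  L0: [46]
  root=46
After append 97 (leaves=[46, 97]):
  L0: [46, 97]
  L1: h(46,97)=(46*31+97)%997=526 -> [526]
  root=526
After append 16 (leaves=[46, 97, 16]):
  L0: [46, 97, 16]
  L1: h(46,97)=(46*31+97)%997=526 h(16,16)=(16*31+16)%997=512 -> [526, 512]
  L2: h(526,512)=(526*31+512)%997=866 -> [866]
  root=866
After append 83 (leaves=[46, 97, 16, 83]):
  L0: [46, 97, 16, 83]
  L1: h(46,97)=(46*31+97)%997=526 h(16,83)=(16*31+83)%997=579 -> [526, 579]
  L2: h(526,579)=(526*31+579)%997=933 -> [933]
  root=933
After append 3 (leaves=[46, 97, 16, 83, 3]):
  L0: [46, 97, 16, 83, 3]
  L1: h(46,97)=(46*31+97)%997=526 h(16,83)=(16*31+83)%997=579 h(3,3)=(3*31+3)%997=96 -> [526, 579, 96]
  L2: h(526,579)=(526*31+579)%997=933 h(96,96)=(96*31+96)%997=81 -> [933, 81]
  L3: h(933,81)=(933*31+81)%997=91 -> [91]
  root=91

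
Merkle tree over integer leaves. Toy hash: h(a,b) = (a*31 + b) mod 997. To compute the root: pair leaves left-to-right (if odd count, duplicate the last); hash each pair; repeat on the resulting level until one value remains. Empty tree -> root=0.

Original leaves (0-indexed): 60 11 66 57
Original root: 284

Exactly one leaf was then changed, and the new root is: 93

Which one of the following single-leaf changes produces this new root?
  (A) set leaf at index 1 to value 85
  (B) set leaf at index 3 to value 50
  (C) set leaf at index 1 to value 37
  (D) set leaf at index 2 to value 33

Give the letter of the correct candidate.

Original leaves: [60, 11, 66, 57]
Target new root: 93
Try each candidate change and compute the resulting root:
Candidate A: set leaf[1] = 85 -> leaves = [60, 85, 66, 57]
  L0: [60, 85, 66, 57]
  L1: h(60,85)=(60*31+85)%997=948 h(66,57)=(66*31+57)%997=109 -> [948, 109]
  L2: h(948,109)=(948*31+109)%997=584 -> [584]
  root = 584 != target 93
Candidate B: set leaf[3] = 50 -> leaves = [60, 11, 66, 50]
  L0: [60, 11, 66, 50]
  L1: h(60,11)=(60*31+11)%997=874 h(66,50)=(66*31+50)%997=102 -> [874, 102]
  L2: h(874,102)=(874*31+102)%997=277 -> [277]
  root = 277 != target 93
Candidate C: set leaf[1] = 37 -> leaves = [60, 37, 66, 57]
  L0: [60, 37, 66, 57]
  L1: h(60,37)=(60*31+37)%997=900 h(66,57)=(66*31+57)%997=109 -> [900, 109]
  L2: h(900,109)=(900*31+109)%997=93 -> [93]
  root = 93 == target 93  ** MATCH **
Candidate D: set leaf[2] = 33 -> leaves = [60, 11, 33, 57]
  L0: [60, 11, 33, 57]
  L1: h(60,11)=(60*31+11)%997=874 h(33,57)=(33*31+57)%997=83 -> [874, 83]
  L2: h(874,83)=(874*31+83)%997=258 -> [258]
  root = 258 != target 93
Candidate C produces the target root.

Answer: C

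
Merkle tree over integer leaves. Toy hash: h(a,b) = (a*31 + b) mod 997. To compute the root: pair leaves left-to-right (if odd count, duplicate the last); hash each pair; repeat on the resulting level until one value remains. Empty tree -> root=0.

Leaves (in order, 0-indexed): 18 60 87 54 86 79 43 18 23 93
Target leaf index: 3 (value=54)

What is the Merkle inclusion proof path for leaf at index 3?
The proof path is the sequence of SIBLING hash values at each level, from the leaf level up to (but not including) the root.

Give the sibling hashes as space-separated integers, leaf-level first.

Answer: 87 618 704 825

Derivation:
L0 (leaves): [18, 60, 87, 54, 86, 79, 43, 18, 23, 93], target index=3
L1: h(18,60)=(18*31+60)%997=618 [pair 0] h(87,54)=(87*31+54)%997=757 [pair 1] h(86,79)=(86*31+79)%997=751 [pair 2] h(43,18)=(43*31+18)%997=354 [pair 3] h(23,93)=(23*31+93)%997=806 [pair 4] -> [618, 757, 751, 354, 806]
  Sibling for proof at L0: 87
L2: h(618,757)=(618*31+757)%997=972 [pair 0] h(751,354)=(751*31+354)%997=704 [pair 1] h(806,806)=(806*31+806)%997=867 [pair 2] -> [972, 704, 867]
  Sibling for proof at L1: 618
L3: h(972,704)=(972*31+704)%997=926 [pair 0] h(867,867)=(867*31+867)%997=825 [pair 1] -> [926, 825]
  Sibling for proof at L2: 704
L4: h(926,825)=(926*31+825)%997=618 [pair 0] -> [618]
  Sibling for proof at L3: 825
Root: 618
Proof path (sibling hashes from leaf to root): [87, 618, 704, 825]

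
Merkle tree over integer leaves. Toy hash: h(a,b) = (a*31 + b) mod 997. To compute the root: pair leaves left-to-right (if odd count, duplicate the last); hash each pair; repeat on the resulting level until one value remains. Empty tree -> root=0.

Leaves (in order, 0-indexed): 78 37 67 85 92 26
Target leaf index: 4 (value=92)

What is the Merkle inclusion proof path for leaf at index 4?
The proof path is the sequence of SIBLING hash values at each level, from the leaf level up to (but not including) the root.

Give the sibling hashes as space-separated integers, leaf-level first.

Answer: 26 884 501

Derivation:
L0 (leaves): [78, 37, 67, 85, 92, 26], target index=4
L1: h(78,37)=(78*31+37)%997=461 [pair 0] h(67,85)=(67*31+85)%997=168 [pair 1] h(92,26)=(92*31+26)%997=884 [pair 2] -> [461, 168, 884]
  Sibling for proof at L0: 26
L2: h(461,168)=(461*31+168)%997=501 [pair 0] h(884,884)=(884*31+884)%997=372 [pair 1] -> [501, 372]
  Sibling for proof at L1: 884
L3: h(501,372)=(501*31+372)%997=948 [pair 0] -> [948]
  Sibling for proof at L2: 501
Root: 948
Proof path (sibling hashes from leaf to root): [26, 884, 501]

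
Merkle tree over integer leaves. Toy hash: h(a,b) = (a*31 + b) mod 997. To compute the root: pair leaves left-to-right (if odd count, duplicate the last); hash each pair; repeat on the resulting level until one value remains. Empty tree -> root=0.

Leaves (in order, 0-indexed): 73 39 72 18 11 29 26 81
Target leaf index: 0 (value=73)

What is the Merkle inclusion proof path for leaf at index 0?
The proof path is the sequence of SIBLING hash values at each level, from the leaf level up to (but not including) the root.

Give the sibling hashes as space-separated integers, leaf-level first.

Answer: 39 256 393

Derivation:
L0 (leaves): [73, 39, 72, 18, 11, 29, 26, 81], target index=0
L1: h(73,39)=(73*31+39)%997=308 [pair 0] h(72,18)=(72*31+18)%997=256 [pair 1] h(11,29)=(11*31+29)%997=370 [pair 2] h(26,81)=(26*31+81)%997=887 [pair 3] -> [308, 256, 370, 887]
  Sibling for proof at L0: 39
L2: h(308,256)=(308*31+256)%997=831 [pair 0] h(370,887)=(370*31+887)%997=393 [pair 1] -> [831, 393]
  Sibling for proof at L1: 256
L3: h(831,393)=(831*31+393)%997=232 [pair 0] -> [232]
  Sibling for proof at L2: 393
Root: 232
Proof path (sibling hashes from leaf to root): [39, 256, 393]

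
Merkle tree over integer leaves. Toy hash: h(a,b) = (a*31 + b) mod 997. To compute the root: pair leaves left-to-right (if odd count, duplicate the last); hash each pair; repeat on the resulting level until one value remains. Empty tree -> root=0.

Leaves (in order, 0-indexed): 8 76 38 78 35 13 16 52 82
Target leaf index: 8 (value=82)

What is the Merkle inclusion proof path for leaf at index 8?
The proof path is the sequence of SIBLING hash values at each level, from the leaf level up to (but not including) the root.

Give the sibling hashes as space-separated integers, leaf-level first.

Answer: 82 630 220 44

Derivation:
L0 (leaves): [8, 76, 38, 78, 35, 13, 16, 52, 82], target index=8
L1: h(8,76)=(8*31+76)%997=324 [pair 0] h(38,78)=(38*31+78)%997=259 [pair 1] h(35,13)=(35*31+13)%997=101 [pair 2] h(16,52)=(16*31+52)%997=548 [pair 3] h(82,82)=(82*31+82)%997=630 [pair 4] -> [324, 259, 101, 548, 630]
  Sibling for proof at L0: 82
L2: h(324,259)=(324*31+259)%997=333 [pair 0] h(101,548)=(101*31+548)%997=688 [pair 1] h(630,630)=(630*31+630)%997=220 [pair 2] -> [333, 688, 220]
  Sibling for proof at L1: 630
L3: h(333,688)=(333*31+688)%997=44 [pair 0] h(220,220)=(220*31+220)%997=61 [pair 1] -> [44, 61]
  Sibling for proof at L2: 220
L4: h(44,61)=(44*31+61)%997=428 [pair 0] -> [428]
  Sibling for proof at L3: 44
Root: 428
Proof path (sibling hashes from leaf to root): [82, 630, 220, 44]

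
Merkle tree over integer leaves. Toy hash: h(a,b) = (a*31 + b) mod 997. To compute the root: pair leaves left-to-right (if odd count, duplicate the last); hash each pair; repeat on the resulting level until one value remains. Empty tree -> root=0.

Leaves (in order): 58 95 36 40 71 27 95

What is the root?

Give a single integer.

L0: [58, 95, 36, 40, 71, 27, 95]
L1: h(58,95)=(58*31+95)%997=896 h(36,40)=(36*31+40)%997=159 h(71,27)=(71*31+27)%997=234 h(95,95)=(95*31+95)%997=49 -> [896, 159, 234, 49]
L2: h(896,159)=(896*31+159)%997=19 h(234,49)=(234*31+49)%997=324 -> [19, 324]
L3: h(19,324)=(19*31+324)%997=913 -> [913]

Answer: 913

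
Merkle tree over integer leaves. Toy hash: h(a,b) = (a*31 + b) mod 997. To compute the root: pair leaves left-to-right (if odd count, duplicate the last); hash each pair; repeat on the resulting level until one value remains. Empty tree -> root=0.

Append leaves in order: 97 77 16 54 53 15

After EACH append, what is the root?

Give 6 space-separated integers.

Answer: 97 93 404 442 178 956

Derivation:
After append 97 (leaves=[97]):
  L0: [97]
  root=97
After append 77 (leaves=[97, 77]):
  L0: [97, 77]
  L1: h(97,77)=(97*31+77)%997=93 -> [93]
  root=93
After append 16 (leaves=[97, 77, 16]):
  L0: [97, 77, 16]
  L1: h(97,77)=(97*31+77)%997=93 h(16,16)=(16*31+16)%997=512 -> [93, 512]
  L2: h(93,512)=(93*31+512)%997=404 -> [404]
  root=404
After append 54 (leaves=[97, 77, 16, 54]):
  L0: [97, 77, 16, 54]
  L1: h(97,77)=(97*31+77)%997=93 h(16,54)=(16*31+54)%997=550 -> [93, 550]
  L2: h(93,550)=(93*31+550)%997=442 -> [442]
  root=442
After append 53 (leaves=[97, 77, 16, 54, 53]):
  L0: [97, 77, 16, 54, 53]
  L1: h(97,77)=(97*31+77)%997=93 h(16,54)=(16*31+54)%997=550 h(53,53)=(53*31+53)%997=699 -> [93, 550, 699]
  L2: h(93,550)=(93*31+550)%997=442 h(699,699)=(699*31+699)%997=434 -> [442, 434]
  L3: h(442,434)=(442*31+434)%997=178 -> [178]
  root=178
After append 15 (leaves=[97, 77, 16, 54, 53, 15]):
  L0: [97, 77, 16, 54, 53, 15]
  L1: h(97,77)=(97*31+77)%997=93 h(16,54)=(16*31+54)%997=550 h(53,15)=(53*31+15)%997=661 -> [93, 550, 661]
  L2: h(93,550)=(93*31+550)%997=442 h(661,661)=(661*31+661)%997=215 -> [442, 215]
  L3: h(442,215)=(442*31+215)%997=956 -> [956]
  root=956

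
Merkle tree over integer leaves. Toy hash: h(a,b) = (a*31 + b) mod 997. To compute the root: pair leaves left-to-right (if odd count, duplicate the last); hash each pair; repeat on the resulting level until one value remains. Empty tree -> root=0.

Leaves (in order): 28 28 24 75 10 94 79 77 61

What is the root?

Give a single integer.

L0: [28, 28, 24, 75, 10, 94, 79, 77, 61]
L1: h(28,28)=(28*31+28)%997=896 h(24,75)=(24*31+75)%997=819 h(10,94)=(10*31+94)%997=404 h(79,77)=(79*31+77)%997=532 h(61,61)=(61*31+61)%997=955 -> [896, 819, 404, 532, 955]
L2: h(896,819)=(896*31+819)%997=679 h(404,532)=(404*31+532)%997=95 h(955,955)=(955*31+955)%997=650 -> [679, 95, 650]
L3: h(679,95)=(679*31+95)%997=207 h(650,650)=(650*31+650)%997=860 -> [207, 860]
L4: h(207,860)=(207*31+860)%997=298 -> [298]

Answer: 298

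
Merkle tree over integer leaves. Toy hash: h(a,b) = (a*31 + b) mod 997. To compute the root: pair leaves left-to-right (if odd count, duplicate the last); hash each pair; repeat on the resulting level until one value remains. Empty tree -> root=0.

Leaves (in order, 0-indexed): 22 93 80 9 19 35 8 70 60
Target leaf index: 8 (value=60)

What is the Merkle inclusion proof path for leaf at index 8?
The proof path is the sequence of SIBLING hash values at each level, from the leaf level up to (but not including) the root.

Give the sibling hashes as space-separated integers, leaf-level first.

Answer: 60 923 623 128

Derivation:
L0 (leaves): [22, 93, 80, 9, 19, 35, 8, 70, 60], target index=8
L1: h(22,93)=(22*31+93)%997=775 [pair 0] h(80,9)=(80*31+9)%997=495 [pair 1] h(19,35)=(19*31+35)%997=624 [pair 2] h(8,70)=(8*31+70)%997=318 [pair 3] h(60,60)=(60*31+60)%997=923 [pair 4] -> [775, 495, 624, 318, 923]
  Sibling for proof at L0: 60
L2: h(775,495)=(775*31+495)%997=592 [pair 0] h(624,318)=(624*31+318)%997=719 [pair 1] h(923,923)=(923*31+923)%997=623 [pair 2] -> [592, 719, 623]
  Sibling for proof at L1: 923
L3: h(592,719)=(592*31+719)%997=128 [pair 0] h(623,623)=(623*31+623)%997=993 [pair 1] -> [128, 993]
  Sibling for proof at L2: 623
L4: h(128,993)=(128*31+993)%997=973 [pair 0] -> [973]
  Sibling for proof at L3: 128
Root: 973
Proof path (sibling hashes from leaf to root): [60, 923, 623, 128]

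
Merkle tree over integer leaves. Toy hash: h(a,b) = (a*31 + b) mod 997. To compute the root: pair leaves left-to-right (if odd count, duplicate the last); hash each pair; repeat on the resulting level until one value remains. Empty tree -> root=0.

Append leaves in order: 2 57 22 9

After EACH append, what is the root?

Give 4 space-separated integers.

After append 2 (leaves=[2]):
  L0: [2]
  root=2
After append 57 (leaves=[2, 57]):
  L0: [2, 57]
  L1: h(2,57)=(2*31+57)%997=119 -> [119]
  root=119
After append 22 (leaves=[2, 57, 22]):
  L0: [2, 57, 22]
  L1: h(2,57)=(2*31+57)%997=119 h(22,22)=(22*31+22)%997=704 -> [119, 704]
  L2: h(119,704)=(119*31+704)%997=405 -> [405]
  root=405
After append 9 (leaves=[2, 57, 22, 9]):
  L0: [2, 57, 22, 9]
  L1: h(2,57)=(2*31+57)%997=119 h(22,9)=(22*31+9)%997=691 -> [119, 691]
  L2: h(119,691)=(119*31+691)%997=392 -> [392]
  root=392

Answer: 2 119 405 392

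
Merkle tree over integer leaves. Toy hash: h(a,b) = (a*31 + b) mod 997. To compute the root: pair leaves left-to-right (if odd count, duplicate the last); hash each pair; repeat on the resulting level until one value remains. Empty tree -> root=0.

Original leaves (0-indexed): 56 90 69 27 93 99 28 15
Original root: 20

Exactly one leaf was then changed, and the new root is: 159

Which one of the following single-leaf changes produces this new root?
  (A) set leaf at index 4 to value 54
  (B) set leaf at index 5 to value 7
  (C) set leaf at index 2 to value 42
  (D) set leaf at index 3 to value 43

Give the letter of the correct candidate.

Answer: B

Derivation:
Original leaves: [56, 90, 69, 27, 93, 99, 28, 15]
Target new root: 159
Try each candidate change and compute the resulting root:
Candidate A: set leaf[4] = 54 -> leaves = [56, 90, 69, 27, 54, 99, 28, 15]
  L0: [56, 90, 69, 27, 54, 99, 28, 15]
  L1: h(56,90)=(56*31+90)%997=829 h(69,27)=(69*31+27)%997=172 h(54,99)=(54*31+99)%997=776 h(28,15)=(28*31+15)%997=883 -> [829, 172, 776, 883]
  L2: h(829,172)=(829*31+172)%997=946 h(776,883)=(776*31+883)%997=14 -> [946, 14]
  L3: h(946,14)=(946*31+14)%997=427 -> [427]
  root = 427 != target 159
Candidate B: set leaf[5] = 7 -> leaves = [56, 90, 69, 27, 93, 7, 28, 15]
  L0: [56, 90, 69, 27, 93, 7, 28, 15]
  L1: h(56,90)=(56*31+90)%997=829 h(69,27)=(69*31+27)%997=172 h(93,7)=(93*31+7)%997=896 h(28,15)=(28*31+15)%997=883 -> [829, 172, 896, 883]
  L2: h(829,172)=(829*31+172)%997=946 h(896,883)=(896*31+883)%997=743 -> [946, 743]
  L3: h(946,743)=(946*31+743)%997=159 -> [159]
  root = 159 == target 159  ** MATCH **
Candidate C: set leaf[2] = 42 -> leaves = [56, 90, 42, 27, 93, 99, 28, 15]
  L0: [56, 90, 42, 27, 93, 99, 28, 15]
  L1: h(56,90)=(56*31+90)%997=829 h(42,27)=(42*31+27)%997=332 h(93,99)=(93*31+99)%997=988 h(28,15)=(28*31+15)%997=883 -> [829, 332, 988, 883]
  L2: h(829,332)=(829*31+332)%997=109 h(988,883)=(988*31+883)%997=604 -> [109, 604]
  L3: h(109,604)=(109*31+604)%997=992 -> [992]
  root = 992 != target 159
Candidate D: set leaf[3] = 43 -> leaves = [56, 90, 69, 43, 93, 99, 28, 15]
  L0: [56, 90, 69, 43, 93, 99, 28, 15]
  L1: h(56,90)=(56*31+90)%997=829 h(69,43)=(69*31+43)%997=188 h(93,99)=(93*31+99)%997=988 h(28,15)=(28*31+15)%997=883 -> [829, 188, 988, 883]
  L2: h(829,188)=(829*31+188)%997=962 h(988,883)=(988*31+883)%997=604 -> [962, 604]
  L3: h(962,604)=(962*31+604)%997=516 -> [516]
  root = 516 != target 159
Candidate B produces the target root.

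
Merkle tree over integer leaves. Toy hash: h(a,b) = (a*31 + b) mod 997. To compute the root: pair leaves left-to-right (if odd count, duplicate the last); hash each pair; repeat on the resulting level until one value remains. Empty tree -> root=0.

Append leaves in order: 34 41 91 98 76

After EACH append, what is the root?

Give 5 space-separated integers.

Answer: 34 98 965 972 280

Derivation:
After append 34 (leaves=[34]):
  L0: [34]
  root=34
After append 41 (leaves=[34, 41]):
  L0: [34, 41]
  L1: h(34,41)=(34*31+41)%997=98 -> [98]
  root=98
After append 91 (leaves=[34, 41, 91]):
  L0: [34, 41, 91]
  L1: h(34,41)=(34*31+41)%997=98 h(91,91)=(91*31+91)%997=918 -> [98, 918]
  L2: h(98,918)=(98*31+918)%997=965 -> [965]
  root=965
After append 98 (leaves=[34, 41, 91, 98]):
  L0: [34, 41, 91, 98]
  L1: h(34,41)=(34*31+41)%997=98 h(91,98)=(91*31+98)%997=925 -> [98, 925]
  L2: h(98,925)=(98*31+925)%997=972 -> [972]
  root=972
After append 76 (leaves=[34, 41, 91, 98, 76]):
  L0: [34, 41, 91, 98, 76]
  L1: h(34,41)=(34*31+41)%997=98 h(91,98)=(91*31+98)%997=925 h(76,76)=(76*31+76)%997=438 -> [98, 925, 438]
  L2: h(98,925)=(98*31+925)%997=972 h(438,438)=(438*31+438)%997=58 -> [972, 58]
  L3: h(972,58)=(972*31+58)%997=280 -> [280]
  root=280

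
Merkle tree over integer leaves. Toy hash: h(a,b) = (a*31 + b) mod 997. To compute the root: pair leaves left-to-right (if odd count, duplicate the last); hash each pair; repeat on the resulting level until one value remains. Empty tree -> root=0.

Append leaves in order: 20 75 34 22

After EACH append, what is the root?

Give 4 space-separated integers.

After append 20 (leaves=[20]):
  L0: [20]
  root=20
After append 75 (leaves=[20, 75]):
  L0: [20, 75]
  L1: h(20,75)=(20*31+75)%997=695 -> [695]
  root=695
After append 34 (leaves=[20, 75, 34]):
  L0: [20, 75, 34]
  L1: h(20,75)=(20*31+75)%997=695 h(34,34)=(34*31+34)%997=91 -> [695, 91]
  L2: h(695,91)=(695*31+91)%997=699 -> [699]
  root=699
After append 22 (leaves=[20, 75, 34, 22]):
  L0: [20, 75, 34, 22]
  L1: h(20,75)=(20*31+75)%997=695 h(34,22)=(34*31+22)%997=79 -> [695, 79]
  L2: h(695,79)=(695*31+79)%997=687 -> [687]
  root=687

Answer: 20 695 699 687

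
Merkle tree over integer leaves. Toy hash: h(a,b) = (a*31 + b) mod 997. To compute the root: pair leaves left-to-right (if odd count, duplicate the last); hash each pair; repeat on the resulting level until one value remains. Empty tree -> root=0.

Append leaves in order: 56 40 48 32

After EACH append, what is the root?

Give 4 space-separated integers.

Answer: 56 779 760 744

Derivation:
After append 56 (leaves=[56]):
  L0: [56]
  root=56
After append 40 (leaves=[56, 40]):
  L0: [56, 40]
  L1: h(56,40)=(56*31+40)%997=779 -> [779]
  root=779
After append 48 (leaves=[56, 40, 48]):
  L0: [56, 40, 48]
  L1: h(56,40)=(56*31+40)%997=779 h(48,48)=(48*31+48)%997=539 -> [779, 539]
  L2: h(779,539)=(779*31+539)%997=760 -> [760]
  root=760
After append 32 (leaves=[56, 40, 48, 32]):
  L0: [56, 40, 48, 32]
  L1: h(56,40)=(56*31+40)%997=779 h(48,32)=(48*31+32)%997=523 -> [779, 523]
  L2: h(779,523)=(779*31+523)%997=744 -> [744]
  root=744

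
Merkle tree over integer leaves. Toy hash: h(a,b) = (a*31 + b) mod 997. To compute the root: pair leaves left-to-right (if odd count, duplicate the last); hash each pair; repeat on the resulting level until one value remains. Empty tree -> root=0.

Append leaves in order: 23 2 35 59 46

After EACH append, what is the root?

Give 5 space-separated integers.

After append 23 (leaves=[23]):
  L0: [23]
  root=23
After append 2 (leaves=[23, 2]):
  L0: [23, 2]
  L1: h(23,2)=(23*31+2)%997=715 -> [715]
  root=715
After append 35 (leaves=[23, 2, 35]):
  L0: [23, 2, 35]
  L1: h(23,2)=(23*31+2)%997=715 h(35,35)=(35*31+35)%997=123 -> [715, 123]
  L2: h(715,123)=(715*31+123)%997=354 -> [354]
  root=354
After append 59 (leaves=[23, 2, 35, 59]):
  L0: [23, 2, 35, 59]
  L1: h(23,2)=(23*31+2)%997=715 h(35,59)=(35*31+59)%997=147 -> [715, 147]
  L2: h(715,147)=(715*31+147)%997=378 -> [378]
  root=378
After append 46 (leaves=[23, 2, 35, 59, 46]):
  L0: [23, 2, 35, 59, 46]
  L1: h(23,2)=(23*31+2)%997=715 h(35,59)=(35*31+59)%997=147 h(46,46)=(46*31+46)%997=475 -> [715, 147, 475]
  L2: h(715,147)=(715*31+147)%997=378 h(475,475)=(475*31+475)%997=245 -> [378, 245]
  L3: h(378,245)=(378*31+245)%997=996 -> [996]
  root=996

Answer: 23 715 354 378 996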